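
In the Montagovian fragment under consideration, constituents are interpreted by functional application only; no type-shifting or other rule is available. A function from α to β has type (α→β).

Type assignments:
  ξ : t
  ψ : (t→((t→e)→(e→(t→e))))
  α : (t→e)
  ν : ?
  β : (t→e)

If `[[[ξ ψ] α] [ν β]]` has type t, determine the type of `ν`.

At [[[ξ ψ] α] [ν β]] (required: t): [[ξ ψ] α] is (e→(t→e)), which is not a function with range t; hence [ν β] is the functor — type ((e→(t→e))→t).
At [ν β] (required: ((e→(t→e))→t)): β is (t→e), which is not a function with range ((e→(t→e))→t); hence ν is the functor — type ((t→e)→((e→(t→e))→t)).

((t→e)→((e→(t→e))→t))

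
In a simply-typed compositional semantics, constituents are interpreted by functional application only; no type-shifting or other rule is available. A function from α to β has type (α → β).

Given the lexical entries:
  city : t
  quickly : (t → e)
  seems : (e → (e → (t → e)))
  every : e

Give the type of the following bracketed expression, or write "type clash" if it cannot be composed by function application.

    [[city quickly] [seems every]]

(t → e)

At [city quickly], quickly : (t → e) takes city : t, giving e.
At [seems every], seems : (e → (e → (t → e))) takes every : e, giving (e → (t → e)).
At [[city quickly] [seems every]], [seems every] : (e → (t → e)) takes [city quickly] : e, giving (t → e).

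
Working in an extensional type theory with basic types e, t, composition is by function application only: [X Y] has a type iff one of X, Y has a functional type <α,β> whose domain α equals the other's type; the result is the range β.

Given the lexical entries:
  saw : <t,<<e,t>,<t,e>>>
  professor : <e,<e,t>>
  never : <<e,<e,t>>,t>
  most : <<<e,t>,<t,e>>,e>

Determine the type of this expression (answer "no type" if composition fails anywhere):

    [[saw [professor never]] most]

e

[professor never]: functor never : <<e,<e,t>>,t>, argument professor : <e,<e,t>>; result t.
[saw [professor never]]: functor saw : <t,<<e,t>,<t,e>>>, argument [professor never] : t; result <<e,t>,<t,e>>.
[[saw [professor never]] most]: functor most : <<<e,t>,<t,e>>,e>, argument [saw [professor never]] : <<e,t>,<t,e>>; result e.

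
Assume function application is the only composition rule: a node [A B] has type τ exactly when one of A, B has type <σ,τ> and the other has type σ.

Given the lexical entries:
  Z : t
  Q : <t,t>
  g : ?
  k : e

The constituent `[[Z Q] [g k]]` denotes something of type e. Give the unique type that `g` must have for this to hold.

<e,<t,e>>

For [[Z Q] [g k]] to have type e with [Z Q] of type t, [g k] must be the function: [g k] : <t,e>.
For [g k] to have type <t,e> with k of type e, g must be the function: g : <e,<t,e>>.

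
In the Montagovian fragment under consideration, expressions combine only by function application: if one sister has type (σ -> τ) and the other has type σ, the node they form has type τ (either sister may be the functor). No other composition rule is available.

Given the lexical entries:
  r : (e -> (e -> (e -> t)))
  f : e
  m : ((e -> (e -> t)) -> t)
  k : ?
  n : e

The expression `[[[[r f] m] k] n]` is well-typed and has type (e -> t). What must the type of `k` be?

(t -> (e -> (e -> t)))

[[[[r f] m] k] n] must have type (e -> t). The sister n has type e; that is not a function onto (e -> t), so [[[r f] m] k] must be the functor, of type (e -> (e -> t)).
[[[r f] m] k] must have type (e -> (e -> t)). The sister [[r f] m] has type t; that is not a function onto (e -> (e -> t)), so k must be the functor, of type (t -> (e -> (e -> t))).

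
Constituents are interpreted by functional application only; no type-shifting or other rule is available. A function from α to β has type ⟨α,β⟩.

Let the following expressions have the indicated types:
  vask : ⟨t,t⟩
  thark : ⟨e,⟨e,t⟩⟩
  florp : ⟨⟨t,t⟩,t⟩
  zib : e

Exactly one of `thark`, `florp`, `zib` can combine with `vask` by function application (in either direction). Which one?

thark : ⟨e,⟨e,t⟩⟩ — neither side's domain matches the other.
florp — combines: florp : ⟨⟨t,t⟩,t⟩ takes vask : ⟨t,t⟩ as argument, giving t.
zib : e — neither side's domain matches the other.

florp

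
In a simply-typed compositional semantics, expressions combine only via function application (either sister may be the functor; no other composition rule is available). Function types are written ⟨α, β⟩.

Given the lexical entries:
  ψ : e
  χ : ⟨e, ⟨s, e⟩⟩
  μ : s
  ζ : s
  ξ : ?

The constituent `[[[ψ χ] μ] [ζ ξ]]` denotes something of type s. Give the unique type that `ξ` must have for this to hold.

⟨s, ⟨e, s⟩⟩

At [[[ψ χ] μ] [ζ ξ]] (required: s): [[ψ χ] μ] is e, which is not a function with range s; hence [ζ ξ] is the functor — type ⟨e, s⟩.
At [ζ ξ] (required: ⟨e, s⟩): ζ is s, which is not a function with range ⟨e, s⟩; hence ξ is the functor — type ⟨s, ⟨e, s⟩⟩.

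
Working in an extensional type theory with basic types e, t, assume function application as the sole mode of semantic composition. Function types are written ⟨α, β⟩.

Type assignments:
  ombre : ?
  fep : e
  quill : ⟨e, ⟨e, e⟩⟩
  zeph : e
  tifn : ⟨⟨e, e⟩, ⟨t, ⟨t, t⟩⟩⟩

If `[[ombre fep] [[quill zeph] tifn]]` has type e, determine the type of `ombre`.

For [[ombre fep] [[quill zeph] tifn]] to have type e with [[quill zeph] tifn] of type ⟨t, ⟨t, t⟩⟩, [ombre fep] must be the function: [ombre fep] : ⟨⟨t, ⟨t, t⟩⟩, e⟩.
For [ombre fep] to have type ⟨⟨t, ⟨t, t⟩⟩, e⟩ with fep of type e, ombre must be the function: ombre : ⟨e, ⟨⟨t, ⟨t, t⟩⟩, e⟩⟩.

⟨e, ⟨⟨t, ⟨t, t⟩⟩, e⟩⟩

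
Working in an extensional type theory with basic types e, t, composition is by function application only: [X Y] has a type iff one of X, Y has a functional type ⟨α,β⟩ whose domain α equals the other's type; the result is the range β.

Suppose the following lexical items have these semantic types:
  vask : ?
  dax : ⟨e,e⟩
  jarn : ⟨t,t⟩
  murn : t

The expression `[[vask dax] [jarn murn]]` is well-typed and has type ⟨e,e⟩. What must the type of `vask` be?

[[vask dax] [jarn murn]] must have type ⟨e,e⟩. The sister [jarn murn] has type t; that is not a function onto ⟨e,e⟩, so [vask dax] must be the functor, of type ⟨t,⟨e,e⟩⟩.
[vask dax] must have type ⟨t,⟨e,e⟩⟩. The sister dax has type ⟨e,e⟩; that is not a function onto ⟨t,⟨e,e⟩⟩, so vask must be the functor, of type ⟨⟨e,e⟩,⟨t,⟨e,e⟩⟩⟩.

⟨⟨e,e⟩,⟨t,⟨e,e⟩⟩⟩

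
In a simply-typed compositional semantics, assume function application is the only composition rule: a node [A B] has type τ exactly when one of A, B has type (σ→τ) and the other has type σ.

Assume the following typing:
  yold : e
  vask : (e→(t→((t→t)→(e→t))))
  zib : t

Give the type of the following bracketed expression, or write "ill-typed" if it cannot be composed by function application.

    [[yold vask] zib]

((t→t)→(e→t))

[yold vask]: functor vask : (e→(t→((t→t)→(e→t)))), argument yold : e; result (t→((t→t)→(e→t))).
[[yold vask] zib]: functor [yold vask] : (t→((t→t)→(e→t))), argument zib : t; result ((t→t)→(e→t)).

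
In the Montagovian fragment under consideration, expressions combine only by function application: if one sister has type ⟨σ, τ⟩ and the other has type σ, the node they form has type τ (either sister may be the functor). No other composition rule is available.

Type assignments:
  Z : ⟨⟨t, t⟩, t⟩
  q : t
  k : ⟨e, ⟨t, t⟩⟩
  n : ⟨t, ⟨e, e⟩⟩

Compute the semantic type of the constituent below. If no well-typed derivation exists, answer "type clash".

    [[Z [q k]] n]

[q k]: t with ⟨e, ⟨t, t⟩⟩ — neither is a function whose domain matches the other; composition fails here.

type clash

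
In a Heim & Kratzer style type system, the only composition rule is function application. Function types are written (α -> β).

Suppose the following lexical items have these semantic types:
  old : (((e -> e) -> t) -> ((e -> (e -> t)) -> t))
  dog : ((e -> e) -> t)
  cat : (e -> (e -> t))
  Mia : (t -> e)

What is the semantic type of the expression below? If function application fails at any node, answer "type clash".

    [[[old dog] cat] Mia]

[old dog]: (((e -> e) -> t) -> ((e -> (e -> t)) -> t)) applied to ((e -> e) -> t) yields ((e -> (e -> t)) -> t).
[[old dog] cat]: ((e -> (e -> t)) -> t) applied to (e -> (e -> t)) yields t.
[[[old dog] cat] Mia]: (t -> e) applied to t yields e.

e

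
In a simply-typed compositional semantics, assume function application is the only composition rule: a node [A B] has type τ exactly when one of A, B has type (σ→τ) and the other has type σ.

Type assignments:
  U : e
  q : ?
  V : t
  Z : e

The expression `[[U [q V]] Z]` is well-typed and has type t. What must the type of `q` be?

(t→(e→(e→t)))

For [[U [q V]] Z] to have type t with Z of type e, [U [q V]] must be the function: [U [q V]] : (e→t).
For [U [q V]] to have type (e→t) with U of type e, [q V] must be the function: [q V] : (e→(e→t)).
For [q V] to have type (e→(e→t)) with V of type t, q must be the function: q : (t→(e→(e→t))).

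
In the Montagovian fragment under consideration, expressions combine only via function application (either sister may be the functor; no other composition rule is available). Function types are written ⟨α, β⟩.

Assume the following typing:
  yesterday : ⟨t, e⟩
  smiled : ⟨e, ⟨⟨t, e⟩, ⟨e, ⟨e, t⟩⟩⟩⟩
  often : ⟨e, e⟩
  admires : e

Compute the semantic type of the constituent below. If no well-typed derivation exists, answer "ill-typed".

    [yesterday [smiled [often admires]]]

[often admires]: functor often : ⟨e, e⟩, argument admires : e; result e.
[smiled [often admires]]: functor smiled : ⟨e, ⟨⟨t, e⟩, ⟨e, ⟨e, t⟩⟩⟩⟩, argument [often admires] : e; result ⟨⟨t, e⟩, ⟨e, ⟨e, t⟩⟩⟩.
[yesterday [smiled [often admires]]]: functor [smiled [often admires]] : ⟨⟨t, e⟩, ⟨e, ⟨e, t⟩⟩⟩, argument yesterday : ⟨t, e⟩; result ⟨e, ⟨e, t⟩⟩.

⟨e, ⟨e, t⟩⟩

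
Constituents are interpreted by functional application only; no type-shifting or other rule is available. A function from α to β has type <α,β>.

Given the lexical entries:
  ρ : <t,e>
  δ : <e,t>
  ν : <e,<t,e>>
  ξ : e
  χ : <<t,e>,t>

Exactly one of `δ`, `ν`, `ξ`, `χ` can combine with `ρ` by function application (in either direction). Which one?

χ

δ : <e,t> — ρ needs t; δ needs e; neither fits.
ν : <e,<t,e>> — ρ needs t; ν needs e; neither fits.
ξ : e — ρ needs t; ξ needs nothing (atomic); neither fits.
χ — combines: χ : <<t,e>,t> takes ρ : <t,e> as argument, giving t.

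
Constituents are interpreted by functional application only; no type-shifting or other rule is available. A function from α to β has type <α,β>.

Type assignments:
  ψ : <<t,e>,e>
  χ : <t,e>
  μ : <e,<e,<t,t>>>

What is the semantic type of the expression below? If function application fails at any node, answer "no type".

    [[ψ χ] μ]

[ψ χ]: functor ψ : <<t,e>,e>, argument χ : <t,e>; result e.
[[ψ χ] μ]: functor μ : <e,<e,<t,t>>>, argument [ψ χ] : e; result <e,<t,t>>.

<e,<t,t>>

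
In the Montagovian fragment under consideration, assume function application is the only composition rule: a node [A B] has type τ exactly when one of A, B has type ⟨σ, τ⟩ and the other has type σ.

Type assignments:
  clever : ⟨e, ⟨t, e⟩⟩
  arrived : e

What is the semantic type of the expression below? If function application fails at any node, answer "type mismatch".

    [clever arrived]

At [clever arrived], clever : ⟨e, ⟨t, e⟩⟩ takes arrived : e, giving ⟨t, e⟩.

⟨t, e⟩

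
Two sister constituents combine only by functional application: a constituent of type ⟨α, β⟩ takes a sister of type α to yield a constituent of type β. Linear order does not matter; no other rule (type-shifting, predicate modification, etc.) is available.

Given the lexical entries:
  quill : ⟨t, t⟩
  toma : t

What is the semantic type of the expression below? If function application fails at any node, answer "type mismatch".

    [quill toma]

At [quill toma], quill : ⟨t, t⟩ takes toma : t, giving t.

t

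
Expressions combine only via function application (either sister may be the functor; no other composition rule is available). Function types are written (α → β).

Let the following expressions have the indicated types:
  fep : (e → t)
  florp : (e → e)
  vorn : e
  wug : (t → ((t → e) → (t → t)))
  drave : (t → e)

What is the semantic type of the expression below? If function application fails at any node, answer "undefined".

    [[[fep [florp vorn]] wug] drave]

(t → t)

[florp vorn] — florp of type (e → e) combines with vorn of type e: type e.
[fep [florp vorn]] — fep of type (e → t) combines with [florp vorn] of type e: type t.
[[fep [florp vorn]] wug] — wug of type (t → ((t → e) → (t → t))) combines with [fep [florp vorn]] of type t: type ((t → e) → (t → t)).
[[[fep [florp vorn]] wug] drave] — [[fep [florp vorn]] wug] of type ((t → e) → (t → t)) combines with drave of type (t → e): type (t → t).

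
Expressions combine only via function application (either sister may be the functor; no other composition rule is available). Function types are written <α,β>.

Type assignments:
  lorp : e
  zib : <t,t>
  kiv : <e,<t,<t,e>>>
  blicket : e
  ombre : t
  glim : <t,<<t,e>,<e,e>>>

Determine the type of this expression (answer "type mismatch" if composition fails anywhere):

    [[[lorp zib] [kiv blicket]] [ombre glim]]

type mismatch

At [lorp zib]: neither e nor <t,t> can take the other as argument; the node is ill-typed.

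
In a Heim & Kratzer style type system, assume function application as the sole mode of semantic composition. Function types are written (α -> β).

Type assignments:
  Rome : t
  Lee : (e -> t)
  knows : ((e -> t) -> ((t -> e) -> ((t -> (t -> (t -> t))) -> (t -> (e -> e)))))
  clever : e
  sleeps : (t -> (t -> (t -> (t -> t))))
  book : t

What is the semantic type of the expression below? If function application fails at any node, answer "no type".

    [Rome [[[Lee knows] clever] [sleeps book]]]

no type

[Lee knows]: knows is ((e -> t) -> ((t -> e) -> ((t -> (t -> (t -> t))) -> (t -> (e -> e))))), Lee is (e -> t); result ((t -> e) -> ((t -> (t -> (t -> t))) -> (t -> (e -> e)))).
[[Lee knows] clever]: ((t -> e) -> ((t -> (t -> (t -> t))) -> (t -> (e -> e)))) and e cannot combine by function application — type clash.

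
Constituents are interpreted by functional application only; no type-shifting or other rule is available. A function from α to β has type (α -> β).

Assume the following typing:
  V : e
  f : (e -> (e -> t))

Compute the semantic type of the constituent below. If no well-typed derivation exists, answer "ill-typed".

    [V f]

At [V f], f : (e -> (e -> t)) takes V : e, giving (e -> t).

(e -> t)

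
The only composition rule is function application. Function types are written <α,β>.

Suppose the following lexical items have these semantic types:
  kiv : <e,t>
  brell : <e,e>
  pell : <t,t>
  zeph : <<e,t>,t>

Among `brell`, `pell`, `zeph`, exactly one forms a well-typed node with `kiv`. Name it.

brell : <e,e> — no; kiv wants e, and brell wants e.
pell : <t,t> — no; kiv wants e, and pell wants t.
zeph — combines: zeph : <<e,t>,t> takes kiv : <e,t> as argument, giving t.

zeph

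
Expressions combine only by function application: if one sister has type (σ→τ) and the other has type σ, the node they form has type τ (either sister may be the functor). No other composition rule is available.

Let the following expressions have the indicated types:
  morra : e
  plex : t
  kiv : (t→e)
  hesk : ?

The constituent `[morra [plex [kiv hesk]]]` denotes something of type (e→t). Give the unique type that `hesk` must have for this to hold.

((t→e)→(t→(e→(e→t))))

[morra [plex [kiv hesk]]] is required to be (e→t). morra : e cannot yield (e→t) as functor, so [plex [kiv hesk]] : (e→(e→t)).
[plex [kiv hesk]] is required to be (e→(e→t)). plex : t cannot yield (e→(e→t)) as functor, so [kiv hesk] : (t→(e→(e→t))).
[kiv hesk] is required to be (t→(e→(e→t))). kiv : (t→e) cannot yield (t→(e→(e→t))) as functor, so hesk : ((t→e)→(t→(e→(e→t)))).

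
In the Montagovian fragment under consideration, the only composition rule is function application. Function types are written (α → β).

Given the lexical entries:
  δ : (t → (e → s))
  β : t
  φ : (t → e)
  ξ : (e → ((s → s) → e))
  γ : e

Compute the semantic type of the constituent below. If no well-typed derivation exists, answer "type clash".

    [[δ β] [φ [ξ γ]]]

type clash

[δ β]: (t → (e → s)) applied to t yields (e → s).
[ξ γ]: (e → ((s → s) → e)) applied to e yields ((s → s) → e).
[φ [ξ γ]]: (t → e) with ((s → s) → e) — neither is a function whose domain matches the other; composition fails here.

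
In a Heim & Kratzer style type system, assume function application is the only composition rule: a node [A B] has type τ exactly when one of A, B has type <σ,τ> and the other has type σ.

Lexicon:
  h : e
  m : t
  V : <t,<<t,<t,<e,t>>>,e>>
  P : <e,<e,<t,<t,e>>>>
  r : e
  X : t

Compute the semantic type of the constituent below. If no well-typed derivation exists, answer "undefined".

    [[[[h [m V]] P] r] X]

[m V] — V of type <t,<<t,<t,<e,t>>>,e>> combines with m of type t: type <<t,<t,<e,t>>>,e>.
[h [m V]]: e and <<t,<t,<e,t>>>,e> cannot combine by function application — type clash.

undefined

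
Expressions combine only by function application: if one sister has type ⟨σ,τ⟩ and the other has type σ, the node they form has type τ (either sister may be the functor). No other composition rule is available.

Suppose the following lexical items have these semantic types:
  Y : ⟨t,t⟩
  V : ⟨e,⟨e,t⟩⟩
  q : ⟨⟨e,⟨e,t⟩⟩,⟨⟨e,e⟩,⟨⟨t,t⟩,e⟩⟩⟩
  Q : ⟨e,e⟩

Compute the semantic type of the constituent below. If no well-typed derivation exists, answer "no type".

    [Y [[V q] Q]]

e

[V q]: q is ⟨⟨e,⟨e,t⟩⟩,⟨⟨e,e⟩,⟨⟨t,t⟩,e⟩⟩⟩, V is ⟨e,⟨e,t⟩⟩; result ⟨⟨e,e⟩,⟨⟨t,t⟩,e⟩⟩.
[[V q] Q]: [V q] is ⟨⟨e,e⟩,⟨⟨t,t⟩,e⟩⟩, Q is ⟨e,e⟩; result ⟨⟨t,t⟩,e⟩.
[Y [[V q] Q]]: [[V q] Q] is ⟨⟨t,t⟩,e⟩, Y is ⟨t,t⟩; result e.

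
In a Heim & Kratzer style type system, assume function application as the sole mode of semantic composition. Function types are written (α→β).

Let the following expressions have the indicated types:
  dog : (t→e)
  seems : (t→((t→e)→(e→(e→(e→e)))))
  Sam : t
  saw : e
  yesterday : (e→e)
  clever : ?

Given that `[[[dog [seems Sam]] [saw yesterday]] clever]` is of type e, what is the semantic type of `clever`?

At [[[dog [seems Sam]] [saw yesterday]] clever] (required: e): [[dog [seems Sam]] [saw yesterday]] is (e→(e→e)), which is not a function with range e; hence clever is the functor — type ((e→(e→e))→e).

((e→(e→e))→e)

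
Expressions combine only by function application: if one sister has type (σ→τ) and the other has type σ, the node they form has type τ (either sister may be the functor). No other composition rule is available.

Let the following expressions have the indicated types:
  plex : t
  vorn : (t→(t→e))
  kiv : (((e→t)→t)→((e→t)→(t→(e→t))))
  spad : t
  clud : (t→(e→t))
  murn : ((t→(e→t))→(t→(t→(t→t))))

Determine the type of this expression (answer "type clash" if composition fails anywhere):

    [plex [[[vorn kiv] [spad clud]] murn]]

[vorn kiv]: (t→(t→e)) and (((e→t)→t)→((e→t)→(t→(e→t)))) cannot combine by function application — type clash.

type clash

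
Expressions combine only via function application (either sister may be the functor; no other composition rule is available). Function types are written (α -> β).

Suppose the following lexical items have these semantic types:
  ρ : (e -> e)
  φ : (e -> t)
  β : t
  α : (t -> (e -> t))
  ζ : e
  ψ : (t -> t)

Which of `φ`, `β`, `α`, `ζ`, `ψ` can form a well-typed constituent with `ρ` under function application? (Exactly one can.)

φ : (e -> t) — ρ needs e; φ needs e; neither fits.
β : t — ρ needs e; β needs nothing (atomic); neither fits.
α : (t -> (e -> t)) — ρ needs e; α needs t; neither fits.
ζ — combines: ρ : (e -> e) takes ζ : e as argument, giving e.
ψ : (t -> t) — ρ needs e; ψ needs t; neither fits.

ζ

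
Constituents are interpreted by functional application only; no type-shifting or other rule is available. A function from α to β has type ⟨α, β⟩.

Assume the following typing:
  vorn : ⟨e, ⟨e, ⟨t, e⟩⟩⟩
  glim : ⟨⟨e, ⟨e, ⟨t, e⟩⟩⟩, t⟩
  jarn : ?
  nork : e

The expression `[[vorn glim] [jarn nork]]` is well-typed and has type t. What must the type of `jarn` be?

⟨e, ⟨t, t⟩⟩

For [[vorn glim] [jarn nork]] to have type t with [vorn glim] of type t, [jarn nork] must be the function: [jarn nork] : ⟨t, t⟩.
For [jarn nork] to have type ⟨t, t⟩ with nork of type e, jarn must be the function: jarn : ⟨e, ⟨t, t⟩⟩.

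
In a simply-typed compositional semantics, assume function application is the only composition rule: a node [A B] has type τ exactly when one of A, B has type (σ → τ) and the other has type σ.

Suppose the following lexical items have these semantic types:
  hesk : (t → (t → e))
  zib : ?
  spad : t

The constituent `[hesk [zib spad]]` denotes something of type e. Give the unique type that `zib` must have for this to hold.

At [hesk [zib spad]] (required: e): hesk is (t → (t → e)), which is not a function with range e; hence [zib spad] is the functor — type ((t → (t → e)) → e).
At [zib spad] (required: ((t → (t → e)) → e)): spad is t, which is not a function with range ((t → (t → e)) → e); hence zib is the functor — type (t → ((t → (t → e)) → e)).

(t → ((t → (t → e)) → e))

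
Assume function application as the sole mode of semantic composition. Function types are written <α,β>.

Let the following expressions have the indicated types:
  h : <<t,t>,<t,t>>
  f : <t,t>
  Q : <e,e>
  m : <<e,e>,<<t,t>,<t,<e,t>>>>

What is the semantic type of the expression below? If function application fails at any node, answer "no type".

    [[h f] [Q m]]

[h f]: h is <<t,t>,<t,t>>, f is <t,t>; result <t,t>.
[Q m]: m is <<e,e>,<<t,t>,<t,<e,t>>>>, Q is <e,e>; result <<t,t>,<t,<e,t>>>.
[[h f] [Q m]]: [Q m] is <<t,t>,<t,<e,t>>>, [h f] is <t,t>; result <t,<e,t>>.

<t,<e,t>>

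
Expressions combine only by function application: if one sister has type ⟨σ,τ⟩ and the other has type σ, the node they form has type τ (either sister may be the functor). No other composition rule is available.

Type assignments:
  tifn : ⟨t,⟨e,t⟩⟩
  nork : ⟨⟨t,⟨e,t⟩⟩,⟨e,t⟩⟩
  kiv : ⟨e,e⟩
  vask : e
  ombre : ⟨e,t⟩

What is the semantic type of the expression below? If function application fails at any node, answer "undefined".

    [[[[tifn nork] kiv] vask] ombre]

At [tifn nork], nork : ⟨⟨t,⟨e,t⟩⟩,⟨e,t⟩⟩ takes tifn : ⟨t,⟨e,t⟩⟩, giving ⟨e,t⟩.
At [[tifn nork] kiv]: neither ⟨e,t⟩ nor ⟨e,e⟩ can take the other as argument; the node is ill-typed.

undefined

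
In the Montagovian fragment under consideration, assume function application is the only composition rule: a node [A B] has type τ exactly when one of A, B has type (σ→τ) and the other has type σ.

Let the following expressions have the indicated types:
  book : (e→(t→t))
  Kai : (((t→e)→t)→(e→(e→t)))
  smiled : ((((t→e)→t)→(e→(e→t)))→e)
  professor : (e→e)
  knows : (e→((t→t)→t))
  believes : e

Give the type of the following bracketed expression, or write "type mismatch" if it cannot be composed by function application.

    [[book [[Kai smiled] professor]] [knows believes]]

[Kai smiled]: functor smiled : ((((t→e)→t)→(e→(e→t)))→e), argument Kai : (((t→e)→t)→(e→(e→t))); result e.
[[Kai smiled] professor]: functor professor : (e→e), argument [Kai smiled] : e; result e.
[book [[Kai smiled] professor]]: functor book : (e→(t→t)), argument [[Kai smiled] professor] : e; result (t→t).
[knows believes]: functor knows : (e→((t→t)→t)), argument believes : e; result ((t→t)→t).
[[book [[Kai smiled] professor]] [knows believes]]: functor [knows believes] : ((t→t)→t), argument [book [[Kai smiled] professor]] : (t→t); result t.

t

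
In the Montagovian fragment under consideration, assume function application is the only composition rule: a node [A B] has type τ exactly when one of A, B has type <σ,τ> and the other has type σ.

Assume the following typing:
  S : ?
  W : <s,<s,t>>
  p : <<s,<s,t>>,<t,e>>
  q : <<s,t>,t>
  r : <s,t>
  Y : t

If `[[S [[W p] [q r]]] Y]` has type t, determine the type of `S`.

<e,<t,t>>

At [[S [[W p] [q r]]] Y] (required: t): Y is t, which is not a function with range t; hence [S [[W p] [q r]]] is the functor — type <t,t>.
At [S [[W p] [q r]]] (required: <t,t>): [[W p] [q r]] is e, which is not a function with range <t,t>; hence S is the functor — type <e,<t,t>>.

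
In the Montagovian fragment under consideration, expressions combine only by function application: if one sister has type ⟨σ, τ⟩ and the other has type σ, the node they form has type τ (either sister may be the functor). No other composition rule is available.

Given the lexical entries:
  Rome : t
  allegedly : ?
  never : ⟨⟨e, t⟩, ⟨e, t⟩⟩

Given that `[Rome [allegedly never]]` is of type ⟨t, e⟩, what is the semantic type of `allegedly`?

⟨⟨⟨e, t⟩, ⟨e, t⟩⟩, ⟨t, ⟨t, e⟩⟩⟩

[Rome [allegedly never]] is required to be ⟨t, e⟩. Rome : t cannot yield ⟨t, e⟩ as functor, so [allegedly never] : ⟨t, ⟨t, e⟩⟩.
[allegedly never] is required to be ⟨t, ⟨t, e⟩⟩. never : ⟨⟨e, t⟩, ⟨e, t⟩⟩ cannot yield ⟨t, ⟨t, e⟩⟩ as functor, so allegedly : ⟨⟨⟨e, t⟩, ⟨e, t⟩⟩, ⟨t, ⟨t, e⟩⟩⟩.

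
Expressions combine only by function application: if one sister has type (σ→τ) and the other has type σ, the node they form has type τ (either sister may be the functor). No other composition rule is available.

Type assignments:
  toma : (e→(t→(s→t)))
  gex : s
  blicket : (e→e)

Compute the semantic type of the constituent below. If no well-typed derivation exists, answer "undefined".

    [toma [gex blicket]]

undefined

[gex blicket]: s and (e→e) cannot combine by function application — type clash.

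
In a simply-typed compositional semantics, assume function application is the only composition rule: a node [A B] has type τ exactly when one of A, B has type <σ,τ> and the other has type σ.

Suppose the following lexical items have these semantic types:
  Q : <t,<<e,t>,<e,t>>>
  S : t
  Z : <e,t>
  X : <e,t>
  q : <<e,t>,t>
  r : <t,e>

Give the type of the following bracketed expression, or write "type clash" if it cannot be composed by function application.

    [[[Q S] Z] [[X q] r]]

t

[Q S]: <t,<<e,t>,<e,t>>> applied to t yields <<e,t>,<e,t>>.
[[Q S] Z]: <<e,t>,<e,t>> applied to <e,t> yields <e,t>.
[X q]: <<e,t>,t> applied to <e,t> yields t.
[[X q] r]: <t,e> applied to t yields e.
[[[Q S] Z] [[X q] r]]: <e,t> applied to e yields t.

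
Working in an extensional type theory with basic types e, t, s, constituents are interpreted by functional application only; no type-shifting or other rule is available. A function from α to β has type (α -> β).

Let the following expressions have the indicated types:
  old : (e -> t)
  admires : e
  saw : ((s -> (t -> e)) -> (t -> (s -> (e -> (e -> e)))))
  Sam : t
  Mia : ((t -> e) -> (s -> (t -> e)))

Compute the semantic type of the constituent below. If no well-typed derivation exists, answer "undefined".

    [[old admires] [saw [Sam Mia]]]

undefined

At [old admires], old : (e -> t) takes admires : e, giving t.
At [Sam Mia]: neither t nor ((t -> e) -> (s -> (t -> e))) can take the other as argument; the node is ill-typed.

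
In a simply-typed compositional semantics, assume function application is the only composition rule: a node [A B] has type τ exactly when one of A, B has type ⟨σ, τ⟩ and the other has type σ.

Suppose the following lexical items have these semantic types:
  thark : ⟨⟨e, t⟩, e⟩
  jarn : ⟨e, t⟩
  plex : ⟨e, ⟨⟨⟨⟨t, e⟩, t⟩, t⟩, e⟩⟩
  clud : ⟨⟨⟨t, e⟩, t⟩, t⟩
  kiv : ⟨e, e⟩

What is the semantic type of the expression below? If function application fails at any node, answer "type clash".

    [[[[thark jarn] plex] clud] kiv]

e

[thark jarn]: thark is ⟨⟨e, t⟩, e⟩, jarn is ⟨e, t⟩; result e.
[[thark jarn] plex]: plex is ⟨e, ⟨⟨⟨⟨t, e⟩, t⟩, t⟩, e⟩⟩, [thark jarn] is e; result ⟨⟨⟨⟨t, e⟩, t⟩, t⟩, e⟩.
[[[thark jarn] plex] clud]: [[thark jarn] plex] is ⟨⟨⟨⟨t, e⟩, t⟩, t⟩, e⟩, clud is ⟨⟨⟨t, e⟩, t⟩, t⟩; result e.
[[[[thark jarn] plex] clud] kiv]: kiv is ⟨e, e⟩, [[[thark jarn] plex] clud] is e; result e.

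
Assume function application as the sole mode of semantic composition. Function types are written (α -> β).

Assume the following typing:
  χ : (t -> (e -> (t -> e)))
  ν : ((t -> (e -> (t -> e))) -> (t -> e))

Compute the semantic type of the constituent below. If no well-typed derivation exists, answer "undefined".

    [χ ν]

(t -> e)

At [χ ν], ν : ((t -> (e -> (t -> e))) -> (t -> e)) takes χ : (t -> (e -> (t -> e))), giving (t -> e).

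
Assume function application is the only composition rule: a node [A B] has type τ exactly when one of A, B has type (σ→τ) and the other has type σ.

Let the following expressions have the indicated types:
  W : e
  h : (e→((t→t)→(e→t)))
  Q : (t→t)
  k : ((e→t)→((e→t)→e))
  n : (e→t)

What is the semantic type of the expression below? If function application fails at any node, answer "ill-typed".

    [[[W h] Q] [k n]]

At [W h], h : (e→((t→t)→(e→t))) takes W : e, giving ((t→t)→(e→t)).
At [[W h] Q], [W h] : ((t→t)→(e→t)) takes Q : (t→t), giving (e→t).
At [k n], k : ((e→t)→((e→t)→e)) takes n : (e→t), giving ((e→t)→e).
At [[[W h] Q] [k n]], [k n] : ((e→t)→e) takes [[W h] Q] : (e→t), giving e.

e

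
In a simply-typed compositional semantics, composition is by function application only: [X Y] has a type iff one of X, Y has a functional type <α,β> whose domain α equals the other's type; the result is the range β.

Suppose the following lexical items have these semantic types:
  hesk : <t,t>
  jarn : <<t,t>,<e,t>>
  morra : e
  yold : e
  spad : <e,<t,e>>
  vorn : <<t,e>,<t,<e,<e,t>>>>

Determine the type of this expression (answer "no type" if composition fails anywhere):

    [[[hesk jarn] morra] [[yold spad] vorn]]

<e,<e,t>>

[hesk jarn]: jarn is <<t,t>,<e,t>>, hesk is <t,t>; result <e,t>.
[[hesk jarn] morra]: [hesk jarn] is <e,t>, morra is e; result t.
[yold spad]: spad is <e,<t,e>>, yold is e; result <t,e>.
[[yold spad] vorn]: vorn is <<t,e>,<t,<e,<e,t>>>>, [yold spad] is <t,e>; result <t,<e,<e,t>>>.
[[[hesk jarn] morra] [[yold spad] vorn]]: [[yold spad] vorn] is <t,<e,<e,t>>>, [[hesk jarn] morra] is t; result <e,<e,t>>.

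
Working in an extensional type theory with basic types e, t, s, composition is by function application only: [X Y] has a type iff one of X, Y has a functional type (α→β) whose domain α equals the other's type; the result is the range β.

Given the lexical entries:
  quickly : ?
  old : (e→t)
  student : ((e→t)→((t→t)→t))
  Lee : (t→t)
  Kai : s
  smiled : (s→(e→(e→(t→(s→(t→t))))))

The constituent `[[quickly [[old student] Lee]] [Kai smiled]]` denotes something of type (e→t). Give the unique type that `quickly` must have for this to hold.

At [[quickly [[old student] Lee]] [Kai smiled]] (required: (e→t)): [Kai smiled] is (e→(e→(t→(s→(t→t))))), which is not a function with range (e→t); hence [quickly [[old student] Lee]] is the functor — type ((e→(e→(t→(s→(t→t)))))→(e→t)).
At [quickly [[old student] Lee]] (required: ((e→(e→(t→(s→(t→t)))))→(e→t))): [[old student] Lee] is t, which is not a function with range ((e→(e→(t→(s→(t→t)))))→(e→t)); hence quickly is the functor — type (t→((e→(e→(t→(s→(t→t)))))→(e→t))).

(t→((e→(e→(t→(s→(t→t)))))→(e→t)))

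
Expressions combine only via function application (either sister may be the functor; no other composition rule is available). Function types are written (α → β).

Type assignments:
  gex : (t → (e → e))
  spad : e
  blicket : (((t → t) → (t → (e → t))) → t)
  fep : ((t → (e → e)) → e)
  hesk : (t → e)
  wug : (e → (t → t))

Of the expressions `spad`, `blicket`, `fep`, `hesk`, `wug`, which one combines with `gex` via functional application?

spad : e — neither side's domain matches the other.
blicket : (((t → t) → (t → (e → t))) → t) — neither side's domain matches the other.
fep — combines: fep : ((t → (e → e)) → e) takes gex : (t → (e → e)) as argument, giving e.
hesk : (t → e) — neither side's domain matches the other.
wug : (e → (t → t)) — neither side's domain matches the other.

fep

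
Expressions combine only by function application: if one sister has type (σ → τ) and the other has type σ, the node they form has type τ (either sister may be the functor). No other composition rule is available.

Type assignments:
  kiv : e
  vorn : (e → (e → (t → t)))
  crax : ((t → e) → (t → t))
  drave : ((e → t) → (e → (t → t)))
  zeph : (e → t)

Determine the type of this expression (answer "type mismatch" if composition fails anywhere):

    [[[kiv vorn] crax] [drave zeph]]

type mismatch

[kiv vorn]: vorn is (e → (e → (t → t))), kiv is e; result (e → (t → t)).
At [[kiv vorn] crax]: neither (e → (t → t)) nor ((t → e) → (t → t)) can take the other as argument; the node is ill-typed.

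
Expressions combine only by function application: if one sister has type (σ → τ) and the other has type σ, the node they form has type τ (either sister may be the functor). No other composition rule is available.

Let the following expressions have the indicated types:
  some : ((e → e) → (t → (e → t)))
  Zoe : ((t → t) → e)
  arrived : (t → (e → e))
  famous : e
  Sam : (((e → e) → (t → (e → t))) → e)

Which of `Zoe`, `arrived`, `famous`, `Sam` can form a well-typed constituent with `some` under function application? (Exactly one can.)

Zoe : ((t → t) → e) — no; some wants (e → e), and Zoe wants (t → t).
arrived : (t → (e → e)) — no; some wants (e → e), and arrived wants t.
famous : e — no; some wants (e → e), and famous wants nothing (atomic).
Sam — combines: Sam : (((e → e) → (t → (e → t))) → e) takes some : ((e → e) → (t → (e → t))) as argument, giving e.

Sam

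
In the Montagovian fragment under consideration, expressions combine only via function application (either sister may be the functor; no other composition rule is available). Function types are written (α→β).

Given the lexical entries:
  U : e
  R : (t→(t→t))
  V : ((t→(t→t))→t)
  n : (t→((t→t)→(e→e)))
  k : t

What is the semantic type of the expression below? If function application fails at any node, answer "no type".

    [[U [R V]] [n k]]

no type

[R V]: V is ((t→(t→t))→t), R is (t→(t→t)); result t.
[U [R V]]: e and t cannot combine by function application — type clash.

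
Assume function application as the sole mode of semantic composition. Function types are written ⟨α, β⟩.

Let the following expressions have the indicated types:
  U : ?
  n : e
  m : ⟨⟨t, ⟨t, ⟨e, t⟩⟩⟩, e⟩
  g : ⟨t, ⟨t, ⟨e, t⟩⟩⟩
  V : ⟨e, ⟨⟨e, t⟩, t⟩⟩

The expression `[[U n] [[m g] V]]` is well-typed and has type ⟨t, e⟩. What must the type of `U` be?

⟨e, ⟨⟨⟨e, t⟩, t⟩, ⟨t, e⟩⟩⟩

[[U n] [[m g] V]] is required to be ⟨t, e⟩. [[m g] V] : ⟨⟨e, t⟩, t⟩ cannot yield ⟨t, e⟩ as functor, so [U n] : ⟨⟨⟨e, t⟩, t⟩, ⟨t, e⟩⟩.
[U n] is required to be ⟨⟨⟨e, t⟩, t⟩, ⟨t, e⟩⟩. n : e cannot yield ⟨⟨⟨e, t⟩, t⟩, ⟨t, e⟩⟩ as functor, so U : ⟨e, ⟨⟨⟨e, t⟩, t⟩, ⟨t, e⟩⟩⟩.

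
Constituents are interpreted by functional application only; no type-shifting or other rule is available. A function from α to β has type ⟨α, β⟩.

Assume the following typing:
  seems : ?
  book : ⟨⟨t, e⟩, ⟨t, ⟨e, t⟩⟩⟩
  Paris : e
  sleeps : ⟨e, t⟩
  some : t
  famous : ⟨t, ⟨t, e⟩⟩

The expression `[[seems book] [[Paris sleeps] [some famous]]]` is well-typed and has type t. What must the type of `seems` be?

For [[seems book] [[Paris sleeps] [some famous]]] to have type t with [[Paris sleeps] [some famous]] of type e, [seems book] must be the function: [seems book] : ⟨e, t⟩.
For [seems book] to have type ⟨e, t⟩ with book of type ⟨⟨t, e⟩, ⟨t, ⟨e, t⟩⟩⟩, seems must be the function: seems : ⟨⟨⟨t, e⟩, ⟨t, ⟨e, t⟩⟩⟩, ⟨e, t⟩⟩.

⟨⟨⟨t, e⟩, ⟨t, ⟨e, t⟩⟩⟩, ⟨e, t⟩⟩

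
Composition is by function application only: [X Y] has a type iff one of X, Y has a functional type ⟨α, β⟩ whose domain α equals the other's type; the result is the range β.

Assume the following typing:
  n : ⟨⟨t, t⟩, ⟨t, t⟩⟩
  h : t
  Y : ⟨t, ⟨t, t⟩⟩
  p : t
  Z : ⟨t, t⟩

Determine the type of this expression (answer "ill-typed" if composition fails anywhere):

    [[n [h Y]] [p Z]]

t

[h Y]: ⟨t, ⟨t, t⟩⟩ applied to t yields ⟨t, t⟩.
[n [h Y]]: ⟨⟨t, t⟩, ⟨t, t⟩⟩ applied to ⟨t, t⟩ yields ⟨t, t⟩.
[p Z]: ⟨t, t⟩ applied to t yields t.
[[n [h Y]] [p Z]]: ⟨t, t⟩ applied to t yields t.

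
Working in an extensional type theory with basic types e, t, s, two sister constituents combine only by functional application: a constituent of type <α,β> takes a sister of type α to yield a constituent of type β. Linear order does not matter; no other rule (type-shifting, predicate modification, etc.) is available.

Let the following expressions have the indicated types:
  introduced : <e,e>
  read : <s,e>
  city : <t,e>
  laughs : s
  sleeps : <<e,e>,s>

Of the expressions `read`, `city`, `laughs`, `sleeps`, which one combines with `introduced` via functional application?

sleeps

read : <s,e> — introduced needs e; read needs s; neither fits.
city : <t,e> — introduced needs e; city needs t; neither fits.
laughs : s — introduced needs e; laughs needs nothing (atomic); neither fits.
sleeps — combines: sleeps : <<e,e>,s> takes introduced : <e,e> as argument, giving s.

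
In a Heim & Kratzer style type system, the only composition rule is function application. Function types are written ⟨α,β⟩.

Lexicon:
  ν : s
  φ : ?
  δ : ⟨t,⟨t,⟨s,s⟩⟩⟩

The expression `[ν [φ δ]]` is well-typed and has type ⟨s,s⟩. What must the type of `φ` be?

[ν [φ δ]] must have type ⟨s,s⟩. The sister ν has type s; that is not a function onto ⟨s,s⟩, so [φ δ] must be the functor, of type ⟨s,⟨s,s⟩⟩.
[φ δ] must have type ⟨s,⟨s,s⟩⟩. The sister δ has type ⟨t,⟨t,⟨s,s⟩⟩⟩; that is not a function onto ⟨s,⟨s,s⟩⟩, so φ must be the functor, of type ⟨⟨t,⟨t,⟨s,s⟩⟩⟩,⟨s,⟨s,s⟩⟩⟩.

⟨⟨t,⟨t,⟨s,s⟩⟩⟩,⟨s,⟨s,s⟩⟩⟩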